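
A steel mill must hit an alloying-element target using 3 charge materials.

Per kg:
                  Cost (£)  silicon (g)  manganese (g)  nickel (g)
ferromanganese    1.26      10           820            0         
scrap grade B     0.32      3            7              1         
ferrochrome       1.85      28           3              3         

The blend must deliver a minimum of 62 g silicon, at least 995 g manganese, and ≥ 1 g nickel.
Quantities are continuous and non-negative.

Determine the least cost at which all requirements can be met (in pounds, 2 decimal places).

£4.82

This is a linear program. Let x1 = kg of ferromanganese, x2 = kg of scrap grade B, x3 = kg of ferrochrome.
Minimise 1.26x1 + 0.32x2 + 1.85x3 s.t.:
  10x1 + 3x2 + 28x3 ≥ 62   (silicon)
  820x1 + 7x2 + 3x3 ≥ 995   (manganese)
  1x2 + 3x3 ≥ 1   (nickel)
  x1, x2, x3 ≥ 0.
The cheapest feasible vertex uses only ferromanganese, ferrochrome; scrap grade B is not used. Binding constraints: silicon and manganese.
Optimal quantities: ferromanganese = 1.207 kg, ferrochrome = 1.783 kg.
Cost = 1.26·1.207 + 1.85·1.783 = 4.8194.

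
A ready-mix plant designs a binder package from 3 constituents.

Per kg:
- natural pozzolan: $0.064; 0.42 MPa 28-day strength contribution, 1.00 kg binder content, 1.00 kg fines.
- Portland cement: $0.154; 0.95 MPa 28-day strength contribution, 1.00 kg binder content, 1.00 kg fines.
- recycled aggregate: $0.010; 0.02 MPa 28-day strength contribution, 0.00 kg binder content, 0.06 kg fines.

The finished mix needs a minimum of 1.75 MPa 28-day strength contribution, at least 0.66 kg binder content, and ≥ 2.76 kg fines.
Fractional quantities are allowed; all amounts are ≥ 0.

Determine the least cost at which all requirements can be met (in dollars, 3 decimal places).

$0.267

This is a linear program. Let x1 = kg of natural pozzolan, x2 = kg of Portland cement, x3 = kg of recycled aggregate.
Minimize 0.064x1 + 0.154x2 + 0.01x3 with:
  0.42x1 + 0.95x2 + 0.02x3 ≥ 1.75   (28-day strength contribution)
  1x1 + 1x2 ≥ 0.66   (binder content)
  1x1 + 1x2 + 0.06x3 ≥ 2.76   (fines)
  x1, x2, x3 ≥ 0.
The cheapest feasible vertex uses only natural pozzolan; Portland cement, recycled aggregate are not used. Binding constraint: 28-day strength contribution.
Solving gives x1 = 4.167.
Cost = 0.064·4.167 = 0.26669.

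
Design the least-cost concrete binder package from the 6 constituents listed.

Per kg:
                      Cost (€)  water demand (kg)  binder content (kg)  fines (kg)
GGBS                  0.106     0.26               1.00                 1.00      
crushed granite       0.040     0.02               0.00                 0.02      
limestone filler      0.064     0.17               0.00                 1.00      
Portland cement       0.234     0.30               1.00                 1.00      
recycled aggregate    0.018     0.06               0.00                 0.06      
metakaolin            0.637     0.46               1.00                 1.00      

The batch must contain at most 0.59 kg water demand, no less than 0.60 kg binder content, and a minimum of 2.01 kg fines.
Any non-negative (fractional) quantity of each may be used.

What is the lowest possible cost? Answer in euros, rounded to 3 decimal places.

Treat it as an LP. Let x1 = kg of GGBS, x2 = kg of crushed granite, x3 = kg of limestone filler, x4 = kg of Portland cement, x5 = kg of recycled aggregate, x6 = kg of metakaolin.
min 0.106x1 + 0.04x2 + 0.064x3 + 0.234x4 + 0.018x5 + 0.637x6 s.t.:
  0.26x1 + 0.02x2 + 0.17x3 + 0.3x4 + 0.06x5 + 0.46x6 ≤ 0.59   (water demand)
  1x1 + 1x4 + 1x6 ≥ 0.6   (binder content)
  1x1 + 0.02x2 + 1x3 + 1x4 + 0.06x5 + 1x6 ≥ 2.01   (fines)
  x1, x2, x3, x4, x5, x6 ≥ 0.
The cheapest feasible vertex uses only GGBS, limestone filler; crushed granite, Portland cement, recycled aggregate, metakaolin are not used. There the binder content and fines constraints are tight.
Solving gives x1 = 0.6, x3 = 1.41.
Cost = 0.106·0.6 + 0.064·1.41 = 0.15384.

€0.154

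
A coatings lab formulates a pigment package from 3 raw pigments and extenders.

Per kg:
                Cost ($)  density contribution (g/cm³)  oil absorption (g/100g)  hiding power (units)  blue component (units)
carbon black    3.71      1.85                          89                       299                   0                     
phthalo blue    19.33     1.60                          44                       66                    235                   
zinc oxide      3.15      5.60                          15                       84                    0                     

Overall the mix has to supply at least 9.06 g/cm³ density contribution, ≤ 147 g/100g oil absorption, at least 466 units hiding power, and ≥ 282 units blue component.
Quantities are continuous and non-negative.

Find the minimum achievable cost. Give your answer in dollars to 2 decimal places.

$32.41

Treat it as an LP. Let x1 = kg of carbon black, x2 = kg of phthalo blue, x3 = kg of zinc oxide.
min 3.71x1 + 19.33x2 + 3.15x3 with:
  1.85x1 + 1.6x2 + 5.6x3 ≥ 9.06   (density contribution)
  89x1 + 44x2 + 15x3 ≤ 147   (oil absorption)
  299x1 + 66x2 + 84x3 ≥ 466   (hiding power)
  235x2 ≥ 282   (blue component)
  x1, x2, x3 ≥ 0.
The optimal mix uses every input. The oil absorption, hiding power, blue component requirements are met with equality.
Solving gives x1 = 0.7057, x2 = 1.2, x3 = 2.093.
Hence cost = 3.71·0.7057 + 19.33·1.2 + 3.15·2.093 = $32.4071.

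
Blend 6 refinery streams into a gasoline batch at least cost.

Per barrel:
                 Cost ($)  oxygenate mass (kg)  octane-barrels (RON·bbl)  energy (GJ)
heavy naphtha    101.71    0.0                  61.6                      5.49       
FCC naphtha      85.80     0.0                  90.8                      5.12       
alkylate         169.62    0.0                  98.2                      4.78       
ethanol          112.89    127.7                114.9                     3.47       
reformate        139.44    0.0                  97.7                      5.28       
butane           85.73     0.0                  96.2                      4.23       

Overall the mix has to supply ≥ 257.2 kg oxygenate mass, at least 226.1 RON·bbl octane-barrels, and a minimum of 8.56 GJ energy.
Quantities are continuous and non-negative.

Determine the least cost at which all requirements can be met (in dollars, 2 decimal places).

$253.70

This is a linear program. Let x1 = barrels of heavy naphtha, x2 = barrels of FCC naphtha, x3 = barrels of alkylate, x4 = barrels of ethanol, x5 = barrels of reformate, x6 = barrels of butane.
min 101.71x1 + 85.8x2 + 169.62x3 + 112.89x4 + 139.44x5 + 85.73x6 with:
  127.7x4 ≥ 257.2   (oxygenate mass)
  61.6x1 + 90.8x2 + 98.2x3 + 114.9x4 + 97.7x5 + 96.2x6 ≥ 226.1   (octane-barrels)
  5.49x1 + 5.12x2 + 4.78x3 + 3.47x4 + 5.28x5 + 4.23x6 ≥ 8.56   (energy)
  x1, x2, x3, x4, x5, x6 ≥ 0.
At the optimum only FCC naphtha, ethanol are positive (heavy naphtha, alkylate, reformate, butane = 0). Binding constraints: oxygenate mass and energy.
That vertex is x2 = 0.30685, x4 = 2.0141.
Objective = 85.8·0.30685 + 112.89·2.0141 = 253.6995.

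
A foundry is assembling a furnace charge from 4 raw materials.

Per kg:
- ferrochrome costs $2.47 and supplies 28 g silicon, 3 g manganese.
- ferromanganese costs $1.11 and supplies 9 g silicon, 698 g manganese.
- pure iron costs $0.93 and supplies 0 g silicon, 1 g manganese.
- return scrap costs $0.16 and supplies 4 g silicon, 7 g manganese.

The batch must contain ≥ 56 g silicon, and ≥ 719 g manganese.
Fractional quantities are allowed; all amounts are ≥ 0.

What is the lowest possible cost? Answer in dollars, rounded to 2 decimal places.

$2.92

Let x1 = kg of ferrochrome, x2 = kg of ferromanganese, x3 = kg of pure iron, x4 = kg of return scrap.
Minimize 2.47x1 + 1.11x2 + 0.93x3 + 0.16x4 s.t.:
  28x1 + 9x2 + 4x4 ≥ 56   (silicon)
  3x1 + 698x2 + 1x3 + 7x4 ≥ 719   (manganese)
  x1, x2, x3, x4 ≥ 0.
The optimal basis is {ferromanganese, return scrap}; ferrochrome, pure iron drop out. There the silicon and manganese constraints are tight.
So ferromanganese = 0.9102 kg, return scrap = 11.95 kg.
Total cost: 1.11·0.9102 + 0.16·11.95 = 2.9223.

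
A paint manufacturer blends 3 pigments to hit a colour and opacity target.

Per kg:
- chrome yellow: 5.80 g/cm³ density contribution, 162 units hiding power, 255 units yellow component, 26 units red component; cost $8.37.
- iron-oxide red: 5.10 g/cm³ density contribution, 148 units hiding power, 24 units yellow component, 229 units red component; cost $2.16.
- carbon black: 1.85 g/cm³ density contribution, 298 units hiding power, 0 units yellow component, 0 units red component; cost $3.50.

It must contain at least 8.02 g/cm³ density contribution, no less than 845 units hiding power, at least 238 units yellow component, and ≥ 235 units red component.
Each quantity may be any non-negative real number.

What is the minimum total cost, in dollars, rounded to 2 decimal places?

$14.98

Treat it as an LP. Let x1 = kg of chrome yellow, x2 = kg of iron-oxide red, x3 = kg of carbon black.
min 8.37x1 + 2.16x2 + 3.5x3 subject to:
  5.8x1 + 5.1x2 + 1.85x3 ≥ 8.02   (density contribution)
  162x1 + 148x2 + 298x3 ≥ 845   (hiding power)
  255x1 + 24x2 ≥ 238   (yellow component)
  26x1 + 229x2 ≥ 235   (red component)
  x1, x2, x3 ≥ 0.
The cheapest feasible vertex uses only chrome yellow, iron-oxide red; carbon black is not used. Binding constraints: hiding power and yellow component.
Optimal quantities: chrome yellow = 0.4415 kg, iron-oxide red = 5.226 kg.
Cost = 8.37·0.4415 + 2.16·5.226 = 14.9835.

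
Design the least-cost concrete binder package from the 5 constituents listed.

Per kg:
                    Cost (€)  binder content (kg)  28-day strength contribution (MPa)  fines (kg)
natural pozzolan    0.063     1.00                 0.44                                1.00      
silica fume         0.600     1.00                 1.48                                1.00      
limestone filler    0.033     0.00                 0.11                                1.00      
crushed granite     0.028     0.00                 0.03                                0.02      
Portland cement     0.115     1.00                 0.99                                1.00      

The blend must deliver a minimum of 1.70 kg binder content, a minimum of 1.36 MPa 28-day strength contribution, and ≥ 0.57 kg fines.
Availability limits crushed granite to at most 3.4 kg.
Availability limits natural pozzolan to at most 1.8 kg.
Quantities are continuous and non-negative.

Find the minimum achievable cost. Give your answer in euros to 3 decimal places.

Let x1 = kg of natural pozzolan, x2 = kg of silica fume, x3 = kg of limestone filler, x4 = kg of crushed granite, x5 = kg of Portland cement.
Minimise 0.063x1 + 0.6x2 + 0.033x3 + 0.028x4 + 0.115x5 subject to:
  1x1 + 1x2 + 1x5 ≥ 1.7   (binder content)
  0.44x1 + 1.48x2 + 0.11x3 + 0.03x4 + 0.99x5 ≥ 1.36   (28-day strength contribution)
  1x1 + 1x2 + 1x3 + 0.02x4 + 1x5 ≥ 0.57   (fines)
  x4 ≤ 3.4
  x1 ≤ 1.8
  x1, x2, x3, x4, x5 ≥ 0.
The optimal basis is {natural pozzolan, Portland cement}; silica fume, limestone filler, crushed granite drop out. There the binder content and 28-day strength contribution constraints are tight.
Optimal quantities: natural pozzolan = 0.5873 kg, Portland cement = 1.113 kg.
Objective = 0.063·0.5873 + 0.115·1.113 = 0.16499.

€0.165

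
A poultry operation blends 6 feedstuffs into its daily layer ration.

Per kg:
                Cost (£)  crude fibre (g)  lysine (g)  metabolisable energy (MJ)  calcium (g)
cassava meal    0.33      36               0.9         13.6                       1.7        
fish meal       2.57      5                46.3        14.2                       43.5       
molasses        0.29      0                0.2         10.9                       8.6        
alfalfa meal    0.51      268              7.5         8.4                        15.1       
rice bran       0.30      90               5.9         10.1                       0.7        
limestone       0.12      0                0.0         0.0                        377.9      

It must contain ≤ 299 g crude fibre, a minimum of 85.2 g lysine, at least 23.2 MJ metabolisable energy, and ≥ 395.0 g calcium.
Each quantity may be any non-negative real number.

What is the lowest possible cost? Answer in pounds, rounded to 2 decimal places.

Let x1 = kg of cassava meal, x2 = kg of fish meal, x3 = kg of molasses, x4 = kg of alfalfa meal, x5 = kg of rice bran, x6 = kg of limestone.
min 0.33x1 + 2.57x2 + 0.29x3 + 0.51x4 + 0.3x5 + 0.12x6 with:
  36x1 + 5x2 + 268x4 + 90x5 ≤ 299   (crude fibre)
  0.9x1 + 46.3x2 + 0.2x3 + 7.5x4 + 5.9x5 ≥ 85.2   (lysine)
  13.6x1 + 14.2x2 + 10.9x3 + 8.4x4 + 10.1x5 ≥ 23.2   (metabolisable energy)
  1.7x1 + 43.5x2 + 8.6x3 + 15.1x4 + 0.7x5 + 377.9x6 ≥ 395   (calcium)
  x1, x2, x3, x4, x5, x6 ≥ 0.
At the optimum only fish meal, rice bran, limestone are positive (cassava meal, molasses, alfalfa meal = 0). There the crude fibre, lysine, calcium constraints are tight.
So fish meal = 1.427 kg, rice bran = 3.243 kg, limestone = 0.875 kg.
Objective = 2.57·1.427 + 0.3·3.243 + 0.12·0.875 = 4.7453.

£4.75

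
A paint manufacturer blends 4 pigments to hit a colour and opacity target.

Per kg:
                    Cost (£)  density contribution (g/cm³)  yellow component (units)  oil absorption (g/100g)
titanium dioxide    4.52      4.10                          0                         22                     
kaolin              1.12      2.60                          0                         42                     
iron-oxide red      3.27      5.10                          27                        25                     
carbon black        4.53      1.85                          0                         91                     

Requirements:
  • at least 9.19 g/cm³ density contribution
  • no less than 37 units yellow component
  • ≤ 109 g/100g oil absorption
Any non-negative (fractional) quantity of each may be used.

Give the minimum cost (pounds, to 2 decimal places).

£5.43

Let x1 = kg of titanium dioxide, x2 = kg of kaolin, x3 = kg of iron-oxide red, x4 = kg of carbon black.
Minimize 4.52x1 + 1.12x2 + 3.27x3 + 4.53x4 with:
  4.1x1 + 2.6x2 + 5.1x3 + 1.85x4 ≥ 9.19   (density contribution)
  27x3 ≥ 37   (yellow component)
  22x1 + 42x2 + 25x3 + 91x4 ≤ 109   (oil absorption)
  x1, x2, x3, x4 ≥ 0.
The minimum-cost mix takes nothing from titanium dioxide, carbon black — only kaolin, iron-oxide red. There the density contribution and yellow component constraints are tight.
Solving gives x2 = 0.8466, x3 = 1.37.
Total cost: 1.12·0.8466 + 3.27·1.37 = 5.4281.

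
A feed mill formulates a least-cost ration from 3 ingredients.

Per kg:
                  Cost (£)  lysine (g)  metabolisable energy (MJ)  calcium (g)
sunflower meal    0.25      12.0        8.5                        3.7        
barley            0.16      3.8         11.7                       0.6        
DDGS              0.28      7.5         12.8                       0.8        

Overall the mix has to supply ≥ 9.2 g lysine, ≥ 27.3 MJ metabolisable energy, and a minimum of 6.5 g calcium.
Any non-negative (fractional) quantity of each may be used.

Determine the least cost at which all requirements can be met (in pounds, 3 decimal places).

Let x1 = kg of sunflower meal, x2 = kg of barley, x3 = kg of DDGS.
min 0.25x1 + 0.16x2 + 0.28x3 subject to:
  12x1 + 3.8x2 + 7.5x3 ≥ 9.2   (lysine)
  8.5x1 + 11.7x2 + 12.8x3 ≥ 27.3   (metabolisable energy)
  3.7x1 + 0.6x2 + 0.8x3 ≥ 6.5   (calcium)
  x1, x2, x3 ≥ 0.
The optimal basis is {sunflower meal, barley}; DDGS drops out. There the metabolisable energy and calcium constraints are tight.
That vertex is x1 = 1.562, x2 = 1.198.
Total cost: 0.25·1.562 + 0.16·1.198 = 0.58218.

£0.582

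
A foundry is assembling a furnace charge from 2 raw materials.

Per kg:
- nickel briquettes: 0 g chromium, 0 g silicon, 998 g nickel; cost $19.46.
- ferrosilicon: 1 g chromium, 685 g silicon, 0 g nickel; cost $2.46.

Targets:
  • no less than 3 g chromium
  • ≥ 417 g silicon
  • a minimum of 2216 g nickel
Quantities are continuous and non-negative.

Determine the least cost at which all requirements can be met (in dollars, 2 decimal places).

$50.59

Set it up as a linear program. Let x1 = kg of nickel briquettes, x2 = kg of ferrosilicon.
min 19.46x1 + 2.46x2 subject to:
  1x2 ≥ 3   (chromium)
  685x2 ≥ 417   (silicon)
  998x1 ≥ 2216   (nickel)
  x1, x2 ≥ 0.
Both inputs are positive at the optimum. Binding constraints: chromium and nickel.
So nickel briquettes = 2.2204 kg, ferrosilicon = 3 kg.
Cost = 19.46·2.2204 + 2.46·3 = 50.5890.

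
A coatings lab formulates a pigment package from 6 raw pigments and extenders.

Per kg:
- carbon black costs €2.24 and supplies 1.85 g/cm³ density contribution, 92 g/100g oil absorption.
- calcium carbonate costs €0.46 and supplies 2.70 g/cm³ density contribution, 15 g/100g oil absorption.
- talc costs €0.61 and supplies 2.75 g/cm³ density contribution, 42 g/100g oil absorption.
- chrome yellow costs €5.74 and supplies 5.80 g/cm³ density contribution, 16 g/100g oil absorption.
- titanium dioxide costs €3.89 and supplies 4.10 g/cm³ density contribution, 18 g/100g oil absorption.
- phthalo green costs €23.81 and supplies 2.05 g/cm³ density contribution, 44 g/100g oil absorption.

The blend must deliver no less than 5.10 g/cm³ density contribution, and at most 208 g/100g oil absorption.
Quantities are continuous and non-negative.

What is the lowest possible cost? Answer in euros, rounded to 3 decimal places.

This is a linear program. Let x1 = kg of carbon black, x2 = kg of calcium carbonate, x3 = kg of talc, x4 = kg of chrome yellow, x5 = kg of titanium dioxide, x6 = kg of phthalo green.
Minimise 2.24x1 + 0.46x2 + 0.61x3 + 5.74x4 + 3.89x5 + 23.81x6 subject to:
  1.85x1 + 2.7x2 + 2.75x3 + 5.8x4 + 4.1x5 + 2.05x6 ≥ 5.1   (density contribution)
  92x1 + 15x2 + 42x3 + 16x4 + 18x5 + 44x6 ≤ 208   (oil absorption)
  x1, x2, x3, x4, x5, x6 ≥ 0.
The minimum-cost mix takes nothing from carbon black, talc, chrome yellow, titanium dioxide, phthalo green — only calcium carbonate. Binding constraint: density contribution.
Solving gives x2 = 1.889.
Objective = 0.46·1.889 = 0.86894.

€0.869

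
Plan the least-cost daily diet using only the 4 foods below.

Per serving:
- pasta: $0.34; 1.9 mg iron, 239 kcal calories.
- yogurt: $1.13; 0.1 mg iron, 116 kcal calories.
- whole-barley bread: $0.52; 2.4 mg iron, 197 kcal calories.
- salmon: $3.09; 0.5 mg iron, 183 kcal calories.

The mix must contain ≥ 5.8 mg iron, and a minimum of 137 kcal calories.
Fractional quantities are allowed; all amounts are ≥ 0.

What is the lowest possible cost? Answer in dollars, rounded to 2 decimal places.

$1.04

Set it up as a linear program. Let x1 = servings of pasta, x2 = servings of yogurt, x3 = servings of whole-barley bread, x4 = servings of salmon.
Minimise 0.34x1 + 1.13x2 + 0.52x3 + 3.09x4 subject to:
  1.9x1 + 0.1x2 + 2.4x3 + 0.5x4 ≥ 5.8   (iron)
  239x1 + 116x2 + 197x3 + 183x4 ≥ 137   (calories)
  x1, x2, x3, x4 ≥ 0.
The cheapest feasible vertex uses only pasta; yogurt, whole-barley bread, salmon are not used. The iron requirement is met with equality.
Solving gives x1 = 3.053.
Total cost: 0.34·3.053 = 1.0380.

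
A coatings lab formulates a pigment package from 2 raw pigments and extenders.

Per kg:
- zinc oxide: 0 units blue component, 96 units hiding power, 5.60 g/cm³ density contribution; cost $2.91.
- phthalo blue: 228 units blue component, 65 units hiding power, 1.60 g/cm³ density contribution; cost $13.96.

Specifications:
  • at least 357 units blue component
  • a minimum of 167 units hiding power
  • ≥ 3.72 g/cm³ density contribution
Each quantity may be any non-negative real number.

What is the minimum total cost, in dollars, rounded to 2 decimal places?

$23.84

Treat it as an LP. Let x1 = kg of zinc oxide, x2 = kg of phthalo blue.
Minimise 2.91x1 + 13.96x2 with:
  228x2 ≥ 357   (blue component)
  96x1 + 65x2 ≥ 167   (hiding power)
  5.6x1 + 1.6x2 ≥ 3.72   (density contribution)
  x1, x2 ≥ 0.
Both inputs are positive at the optimum. The blue component and hiding power requirements are met with equality.
Solving gives x1 = 0.6794, x2 = 1.566.
Cost = 2.91·0.6794 + 13.96·1.566 = 23.8384.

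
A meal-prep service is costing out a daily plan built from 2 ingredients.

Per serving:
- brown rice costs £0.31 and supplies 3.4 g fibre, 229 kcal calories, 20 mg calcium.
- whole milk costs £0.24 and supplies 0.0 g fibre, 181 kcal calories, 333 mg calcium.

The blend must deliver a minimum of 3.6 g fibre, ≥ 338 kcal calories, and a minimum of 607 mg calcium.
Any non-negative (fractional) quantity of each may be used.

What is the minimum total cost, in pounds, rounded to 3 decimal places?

This is a linear program. Let x1 = servings of brown rice, x2 = servings of whole milk.
Minimise 0.31x1 + 0.24x2 with:
  3.4x1 ≥ 3.6   (fibre)
  229x1 + 181x2 ≥ 338   (calories)
  20x1 + 333x2 ≥ 607   (calcium)
  x1, x2 ≥ 0.
Both inputs are positive at the optimum. The fibre and calcium requirements are met with equality.
So brown rice = 1.059 servings, whole milk = 1.759 servings.
Cost = 0.31·1.059 + 0.24·1.759 = 0.75045.

£0.750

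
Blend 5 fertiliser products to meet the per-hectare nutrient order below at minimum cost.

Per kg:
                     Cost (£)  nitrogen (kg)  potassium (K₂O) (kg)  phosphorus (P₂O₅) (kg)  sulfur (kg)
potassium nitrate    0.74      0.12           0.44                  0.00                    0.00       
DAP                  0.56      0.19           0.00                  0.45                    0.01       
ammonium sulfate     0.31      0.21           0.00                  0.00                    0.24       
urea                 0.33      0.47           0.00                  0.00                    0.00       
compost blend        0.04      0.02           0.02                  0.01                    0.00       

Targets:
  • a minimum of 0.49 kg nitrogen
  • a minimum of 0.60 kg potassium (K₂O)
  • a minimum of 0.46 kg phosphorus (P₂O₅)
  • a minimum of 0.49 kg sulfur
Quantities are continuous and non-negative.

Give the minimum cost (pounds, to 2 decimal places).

£2.03

Treat it as an LP. Let x1 = kg of potassium nitrate, x2 = kg of DAP, x3 = kg of ammonium sulfate, x4 = kg of urea, x5 = kg of compost blend.
min 0.74x1 + 0.56x2 + 0.31x3 + 0.33x4 + 0.04x5 with:
  0.12x1 + 0.19x2 + 0.21x3 + 0.47x4 + 0.02x5 ≥ 0.49   (nitrogen)
  0.44x1 + 0.02x5 ≥ 0.6   (potassium (K₂O))
  0.45x2 + 0.01x5 ≥ 0.46   (phosphorus (P₂O₅))
  0.01x2 + 0.24x3 ≥ 0.49   (sulfur)
  x1, x2, x3, x4, x5 ≥ 0.
The minimum-cost mix takes nothing from potassium nitrate, urea — only DAP, ammonium sulfate, compost blend. Binding constraints: potassium (K₂O), phosphorus (P₂O₅), sulfur.
Optimal quantities: DAP = 0.3556 kg, ammonium sulfate = 2.027 kg, compost blend = 30 kg.
Total cost: 0.56·0.3556 + 0.31·2.027 + 0.04·30 = 2.0275.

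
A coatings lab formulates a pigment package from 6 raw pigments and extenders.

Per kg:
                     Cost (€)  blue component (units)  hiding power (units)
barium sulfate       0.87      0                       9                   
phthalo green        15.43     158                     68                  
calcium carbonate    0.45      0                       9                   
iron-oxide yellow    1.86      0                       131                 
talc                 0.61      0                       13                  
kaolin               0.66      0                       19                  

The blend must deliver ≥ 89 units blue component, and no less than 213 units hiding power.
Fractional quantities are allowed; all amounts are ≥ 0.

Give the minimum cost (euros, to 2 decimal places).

€11.17

Let x1 = kg of barium sulfate, x2 = kg of phthalo green, x3 = kg of calcium carbonate, x4 = kg of iron-oxide yellow, x5 = kg of talc, x6 = kg of kaolin.
Minimise 0.87x1 + 15.43x2 + 0.45x3 + 1.86x4 + 0.61x5 + 0.66x6 s.t.:
  158x2 ≥ 89   (blue component)
  9x1 + 68x2 + 9x3 + 131x4 + 13x5 + 19x6 ≥ 213   (hiding power)
  x1, x2, x3, x4, x5, x6 ≥ 0.
The cheapest feasible vertex uses only phthalo green, iron-oxide yellow; barium sulfate, calcium carbonate, talc, kaolin are not used. Binding constraints: blue component and hiding power.
Solving gives x2 = 0.5633, x4 = 1.334.
Hence cost = 15.43·0.5633 + 1.86·1.334 = €11.1730.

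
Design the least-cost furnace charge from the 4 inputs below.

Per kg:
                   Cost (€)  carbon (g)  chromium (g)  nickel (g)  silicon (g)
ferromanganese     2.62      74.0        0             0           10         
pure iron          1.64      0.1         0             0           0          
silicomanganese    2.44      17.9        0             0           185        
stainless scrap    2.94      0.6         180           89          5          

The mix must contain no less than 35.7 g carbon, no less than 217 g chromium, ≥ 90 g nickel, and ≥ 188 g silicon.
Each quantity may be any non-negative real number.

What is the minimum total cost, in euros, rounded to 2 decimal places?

€6.54

Treat it as an LP. Let x1 = kg of ferromanganese, x2 = kg of pure iron, x3 = kg of silicomanganese, x4 = kg of stainless scrap.
Minimize 2.62x1 + 1.64x2 + 2.44x3 + 2.94x4 subject to:
  74x1 + 0.1x2 + 17.9x3 + 0.6x4 ≥ 35.7   (carbon)
  180x4 ≥ 217   (chromium)
  89x4 ≥ 90   (nickel)
  10x1 + 185x3 + 5x4 ≥ 188   (silicon)
  x1, x2, x3, x4 ≥ 0.
At the optimum only ferromanganese, silicomanganese, stainless scrap are positive (pure iron = 0). The carbon, chromium, silicon requirements are met with equality.
Solving gives x1 = 0.2378, x3 = 0.9708, x4 = 1.206.
Total cost: 2.62·0.2378 + 2.44·0.9708 + 2.94·1.206 = 6.5374.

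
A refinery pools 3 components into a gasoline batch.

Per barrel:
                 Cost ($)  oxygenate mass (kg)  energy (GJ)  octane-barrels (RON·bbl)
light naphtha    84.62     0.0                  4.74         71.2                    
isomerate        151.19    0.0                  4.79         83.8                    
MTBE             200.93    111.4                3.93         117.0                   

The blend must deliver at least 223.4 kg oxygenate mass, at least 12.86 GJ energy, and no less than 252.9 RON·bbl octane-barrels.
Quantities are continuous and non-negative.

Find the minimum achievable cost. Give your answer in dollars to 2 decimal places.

Treat it as an LP. Let x1 = barrels of light naphtha, x2 = barrels of isomerate, x3 = barrels of MTBE.
min 84.62x1 + 151.19x2 + 200.93x3 subject to:
  111.4x3 ≥ 223.4   (oxygenate mass)
  4.74x1 + 4.79x2 + 3.93x3 ≥ 12.86   (energy)
  71.2x1 + 83.8x2 + 117x3 ≥ 252.9   (octane-barrels)
  x1, x2, x3 ≥ 0.
The minimum-cost mix takes nothing from isomerate — only light naphtha, MTBE. There the oxygenate mass and energy constraints are tight.
So light naphtha = 1.0504 barrels, MTBE = 2.0054 barrels.
Objective = 84.62·1.0504 + 200.93·2.0054 = 491.8299.

$491.83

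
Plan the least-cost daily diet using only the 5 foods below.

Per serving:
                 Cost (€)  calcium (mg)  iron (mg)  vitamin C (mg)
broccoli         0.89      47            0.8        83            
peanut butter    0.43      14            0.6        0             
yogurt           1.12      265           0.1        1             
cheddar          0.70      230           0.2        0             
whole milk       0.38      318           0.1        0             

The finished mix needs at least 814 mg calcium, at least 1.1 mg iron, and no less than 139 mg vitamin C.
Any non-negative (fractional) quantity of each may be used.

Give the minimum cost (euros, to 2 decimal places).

Let x1 = servings of broccoli, x2 = servings of peanut butter, x3 = servings of yogurt, x4 = servings of cheddar, x5 = servings of whole milk.
Minimize 0.89x1 + 0.43x2 + 1.12x3 + 0.7x4 + 0.38x5 s.t.:
  47x1 + 14x2 + 265x3 + 230x4 + 318x5 ≥ 814   (calcium)
  0.8x1 + 0.6x2 + 0.1x3 + 0.2x4 + 0.1x5 ≥ 1.1   (iron)
  83x1 + 1x3 ≥ 139   (vitamin C)
  x1, x2, x3, x4, x5 ≥ 0.
The cheapest feasible vertex uses only broccoli, whole milk; peanut butter, yogurt, cheddar are not used. There the calcium and vitamin C constraints are tight.
Optimal quantities: broccoli = 1.675 servings, whole milk = 2.312 servings.
Hence cost = 0.89·1.675 + 0.38·2.312 = €2.3693.

€2.37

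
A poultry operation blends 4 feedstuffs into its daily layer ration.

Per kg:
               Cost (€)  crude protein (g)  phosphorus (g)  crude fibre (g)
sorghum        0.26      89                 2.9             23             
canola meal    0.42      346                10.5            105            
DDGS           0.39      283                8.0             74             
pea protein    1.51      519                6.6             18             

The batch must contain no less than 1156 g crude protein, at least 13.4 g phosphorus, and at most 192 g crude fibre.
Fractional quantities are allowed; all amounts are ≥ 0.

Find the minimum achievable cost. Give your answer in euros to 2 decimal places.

Treat it as an LP. Let x1 = kg of sorghum, x2 = kg of canola meal, x3 = kg of DDGS, x4 = kg of pea protein.
Minimize 0.26x1 + 0.42x2 + 0.39x3 + 1.51x4 subject to:
  89x1 + 346x2 + 283x3 + 519x4 ≥ 1156   (crude protein)
  2.9x1 + 10.5x2 + 8x3 + 6.6x4 ≥ 13.4   (phosphorus)
  23x1 + 105x2 + 74x3 + 18x4 ≤ 192   (crude fibre)
  x1, x2, x3, x4 ≥ 0.
At the optimum only DDGS, pea protein are positive (sorghum, canola meal = 0). Binding constraints: crude protein and crude fibre.
That vertex is x3 = 2.367, x4 = 0.9368.
Cost = 0.39·2.367 + 1.51·0.9368 = 2.3377.

€2.34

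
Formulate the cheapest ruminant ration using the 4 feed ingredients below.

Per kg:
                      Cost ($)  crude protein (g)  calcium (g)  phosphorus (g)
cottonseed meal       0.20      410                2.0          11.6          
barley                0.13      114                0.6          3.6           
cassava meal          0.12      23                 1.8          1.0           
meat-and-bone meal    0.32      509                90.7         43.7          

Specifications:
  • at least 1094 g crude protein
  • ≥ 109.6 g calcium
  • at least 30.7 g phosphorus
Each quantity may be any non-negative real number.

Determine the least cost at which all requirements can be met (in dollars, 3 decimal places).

Treat it as an LP. Let x1 = kg of cottonseed meal, x2 = kg of barley, x3 = kg of cassava meal, x4 = kg of meat-and-bone meal.
Minimize 0.2x1 + 0.13x2 + 0.12x3 + 0.32x4 subject to:
  410x1 + 114x2 + 23x3 + 509x4 ≥ 1094   (crude protein)
  2x1 + 0.6x2 + 1.8x3 + 90.7x4 ≥ 109.6   (calcium)
  11.6x1 + 3.6x2 + 1x3 + 43.7x4 ≥ 30.7   (phosphorus)
  x1, x2, x3, x4 ≥ 0.
The cheapest feasible vertex uses only cottonseed meal, meat-and-bone meal; barley, cassava meal are not used. There the crude protein and calcium constraints are tight.
Solving gives x1 = 1.201, x4 = 1.182.
Hence cost = 0.2·1.201 + 0.32·1.182 = $0.61844.

$0.618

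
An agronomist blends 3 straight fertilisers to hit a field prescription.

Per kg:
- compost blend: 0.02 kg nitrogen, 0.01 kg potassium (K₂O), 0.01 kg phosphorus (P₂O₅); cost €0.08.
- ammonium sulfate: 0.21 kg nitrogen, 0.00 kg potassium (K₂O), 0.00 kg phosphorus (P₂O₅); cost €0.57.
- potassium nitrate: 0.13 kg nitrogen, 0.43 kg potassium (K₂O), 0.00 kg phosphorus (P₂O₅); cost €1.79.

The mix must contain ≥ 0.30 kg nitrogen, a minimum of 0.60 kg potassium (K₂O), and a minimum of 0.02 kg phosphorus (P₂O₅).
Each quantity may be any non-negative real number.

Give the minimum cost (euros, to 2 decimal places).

€2.77

Set it up as a linear program. Let x1 = kg of compost blend, x2 = kg of ammonium sulfate, x3 = kg of potassium nitrate.
Minimize 0.08x1 + 0.57x2 + 1.79x3 subject to:
  0.02x1 + 0.21x2 + 0.13x3 ≥ 0.3   (nitrogen)
  0.01x1 + 0.43x3 ≥ 0.6   (potassium (K₂O))
  0.01x1 ≥ 0.02   (phosphorus (P₂O₅))
  x1, x2, x3 ≥ 0.
The optimal basis is {compost blend, potassium nitrate}; ammonium sulfate drops out. Binding constraints: nitrogen and potassium (K₂O).
So compost blend = 6.986 kg, potassium nitrate = 1.233 kg.
Hence cost = 0.08·6.986 + 1.79·1.233 = €2.7660.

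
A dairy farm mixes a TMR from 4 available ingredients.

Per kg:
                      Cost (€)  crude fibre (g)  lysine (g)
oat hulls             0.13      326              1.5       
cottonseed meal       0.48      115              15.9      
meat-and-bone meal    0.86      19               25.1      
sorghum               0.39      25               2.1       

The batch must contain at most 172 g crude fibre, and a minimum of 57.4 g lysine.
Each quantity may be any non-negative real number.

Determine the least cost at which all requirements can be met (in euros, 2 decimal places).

€1.89

Let x1 = kg of oat hulls, x2 = kg of cottonseed meal, x3 = kg of meat-and-bone meal, x4 = kg of sorghum.
min 0.13x1 + 0.48x2 + 0.86x3 + 0.39x4 with:
  326x1 + 115x2 + 19x3 + 25x4 ≤ 172   (crude fibre)
  1.5x1 + 15.9x2 + 25.1x3 + 2.1x4 ≥ 57.4   (lysine)
  x1, x2, x3, x4 ≥ 0.
The cheapest feasible vertex uses only cottonseed meal, meat-and-bone meal; oat hulls, sorghum are not used. Binding constraints: crude fibre and lysine.
That vertex is x2 = 1.248, x3 = 1.496.
Total cost: 0.48·1.248 + 0.86·1.496 = 1.8856.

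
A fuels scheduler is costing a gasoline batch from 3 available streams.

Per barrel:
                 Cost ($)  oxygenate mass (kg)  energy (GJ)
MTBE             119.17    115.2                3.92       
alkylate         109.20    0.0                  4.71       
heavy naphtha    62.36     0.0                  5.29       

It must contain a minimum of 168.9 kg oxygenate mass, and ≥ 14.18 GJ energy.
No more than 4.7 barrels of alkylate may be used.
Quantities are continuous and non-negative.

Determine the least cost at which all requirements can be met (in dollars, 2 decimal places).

$274.13

This is a linear program. Let x1 = barrels of MTBE, x2 = barrels of alkylate, x3 = barrels of heavy naphtha.
Minimize 119.17x1 + 109.2x2 + 62.36x3 subject to:
  115.2x1 ≥ 168.9   (oxygenate mass)
  3.92x1 + 4.71x2 + 5.29x3 ≥ 14.18   (energy)
  x2 ≤ 4.7
  x1, x2, x3 ≥ 0.
The optimal basis is {MTBE, heavy naphtha}; alkylate drops out. Binding constraints: oxygenate mass and energy.
So MTBE = 1.46615 barrels, heavy naphtha = 1.59408 barrels.
Total cost: 119.17·1.46615 + 62.36·1.59408 = 274.1279.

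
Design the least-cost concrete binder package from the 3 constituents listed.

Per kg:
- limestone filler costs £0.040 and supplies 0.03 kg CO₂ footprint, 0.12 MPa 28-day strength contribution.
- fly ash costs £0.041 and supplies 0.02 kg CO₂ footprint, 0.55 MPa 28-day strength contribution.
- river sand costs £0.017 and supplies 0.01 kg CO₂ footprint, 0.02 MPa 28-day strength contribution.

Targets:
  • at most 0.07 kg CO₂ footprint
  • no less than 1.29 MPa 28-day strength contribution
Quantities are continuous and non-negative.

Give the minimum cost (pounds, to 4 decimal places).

£0.0962

This is a linear program. Let x1 = kg of limestone filler, x2 = kg of fly ash, x3 = kg of river sand.
min 0.04x1 + 0.041x2 + 0.017x3 subject to:
  0.03x1 + 0.02x2 + 0.01x3 ≤ 0.07   (CO₂ footprint)
  0.12x1 + 0.55x2 + 0.02x3 ≥ 1.29   (28-day strength contribution)
  x1, x2, x3 ≥ 0.
The optimal basis is {fly ash}; limestone filler, river sand drop out. The 28-day strength contribution requirement is met with equality.
That vertex is x2 = 2.3455.
Hence cost = 0.041·2.3455 = £0.096166.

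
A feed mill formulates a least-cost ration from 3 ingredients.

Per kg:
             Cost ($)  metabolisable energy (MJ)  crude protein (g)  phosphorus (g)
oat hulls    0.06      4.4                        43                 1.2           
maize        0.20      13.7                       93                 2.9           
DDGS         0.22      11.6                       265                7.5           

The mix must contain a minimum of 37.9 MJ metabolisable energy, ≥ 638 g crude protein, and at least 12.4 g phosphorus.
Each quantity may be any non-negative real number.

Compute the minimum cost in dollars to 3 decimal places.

$0.626

This is a linear program. Let x1 = kg of oat hulls, x2 = kg of maize, x3 = kg of DDGS.
min 0.06x1 + 0.2x2 + 0.22x3 with:
  4.4x1 + 13.7x2 + 11.6x3 ≥ 37.9   (metabolisable energy)
  43x1 + 93x2 + 265x3 ≥ 638   (crude protein)
  1.2x1 + 2.9x2 + 7.5x3 ≥ 12.4   (phosphorus)
  x1, x2, x3 ≥ 0.
The cheapest feasible vertex uses only oat hulls, DDGS; maize is not used. The metabolisable energy and crude protein requirements are met with equality.
Optimal quantities: oat hulls = 3.961 kg, DDGS = 1.765 kg.
Objective = 0.06·3.961 + 0.22·1.765 = 0.62596.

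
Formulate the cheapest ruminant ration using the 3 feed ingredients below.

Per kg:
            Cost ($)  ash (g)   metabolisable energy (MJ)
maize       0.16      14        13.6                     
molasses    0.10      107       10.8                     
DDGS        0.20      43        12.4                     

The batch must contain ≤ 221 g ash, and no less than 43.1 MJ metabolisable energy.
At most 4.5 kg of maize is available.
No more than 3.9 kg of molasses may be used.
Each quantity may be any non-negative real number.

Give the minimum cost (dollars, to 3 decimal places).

$0.457

Let x1 = kg of maize, x2 = kg of molasses, x3 = kg of DDGS.
min 0.16x1 + 0.1x2 + 0.2x3 subject to:
  14x1 + 107x2 + 43x3 ≤ 221   (ash)
  13.6x1 + 10.8x2 + 12.4x3 ≥ 43.1   (metabolisable energy)
  x1 ≤ 4.5
  x2 ≤ 3.9
  x1, x2, x3 ≥ 0.
The optimal basis is {maize, molasses}; DDGS drops out. There the ash and metabolisable energy constraints are tight.
Optimal quantities: maize = 1.706 kg, molasses = 1.842 kg.
Total cost: 0.16·1.706 + 0.1·1.842 = 0.45716.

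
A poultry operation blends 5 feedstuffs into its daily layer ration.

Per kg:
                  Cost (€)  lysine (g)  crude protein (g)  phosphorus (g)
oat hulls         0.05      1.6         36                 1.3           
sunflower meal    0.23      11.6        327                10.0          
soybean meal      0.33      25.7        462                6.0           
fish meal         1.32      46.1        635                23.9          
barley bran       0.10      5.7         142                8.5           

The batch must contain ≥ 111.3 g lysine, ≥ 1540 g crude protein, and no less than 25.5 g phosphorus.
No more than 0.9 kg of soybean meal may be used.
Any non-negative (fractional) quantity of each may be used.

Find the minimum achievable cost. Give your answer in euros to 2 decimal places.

Treat it as an LP. Let x1 = kg of oat hulls, x2 = kg of sunflower meal, x3 = kg of soybean meal, x4 = kg of fish meal, x5 = kg of barley bran.
Minimise 0.05x1 + 0.23x2 + 0.33x3 + 1.32x4 + 0.1x5 with:
  1.6x1 + 11.6x2 + 25.7x3 + 46.1x4 + 5.7x5 ≥ 111.3   (lysine)
  36x1 + 327x2 + 462x3 + 635x4 + 142x5 ≥ 1540   (crude protein)
  1.3x1 + 10x2 + 6x3 + 23.9x4 + 8.5x5 ≥ 25.5   (phosphorus)
  x3 ≤ 0.9
  x1, x2, x3, x4, x5 ≥ 0.
At the optimum only soybean meal, barley bran are positive (oat hulls, sunflower meal, fish meal = 0). Binding constraints: lysine and the soybean meal cap.
That vertex is x3 = 0.9, x5 = 15.47.
Total cost: 0.33·0.9 + 0.1·15.47 = 1.8440.

€1.84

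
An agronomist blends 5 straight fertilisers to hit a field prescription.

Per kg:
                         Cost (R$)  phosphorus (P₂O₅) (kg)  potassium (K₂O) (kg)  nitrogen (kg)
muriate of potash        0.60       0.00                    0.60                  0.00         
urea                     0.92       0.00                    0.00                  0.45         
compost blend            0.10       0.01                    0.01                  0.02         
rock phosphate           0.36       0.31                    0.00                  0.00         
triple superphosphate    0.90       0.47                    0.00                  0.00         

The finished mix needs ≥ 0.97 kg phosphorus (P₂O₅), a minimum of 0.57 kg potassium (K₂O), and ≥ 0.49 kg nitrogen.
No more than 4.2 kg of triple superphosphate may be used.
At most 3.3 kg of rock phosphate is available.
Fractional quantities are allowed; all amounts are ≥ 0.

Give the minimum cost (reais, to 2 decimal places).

R$2.70

Treat it as an LP. Let x1 = kg of muriate of potash, x2 = kg of urea, x3 = kg of compost blend, x4 = kg of rock phosphate, x5 = kg of triple superphosphate.
Minimize 0.6x1 + 0.92x2 + 0.1x3 + 0.36x4 + 0.9x5 subject to:
  0.01x3 + 0.31x4 + 0.47x5 ≥ 0.97   (phosphorus (P₂O₅))
  0.6x1 + 0.01x3 ≥ 0.57   (potassium (K₂O))
  0.45x2 + 0.02x3 ≥ 0.49   (nitrogen)
  x5 ≤ 4.2
  x4 ≤ 3.3
  x1, x2, x3, x4, x5 ≥ 0.
At the optimum only muriate of potash, urea, rock phosphate are positive (compost blend, triple superphosphate = 0). There the phosphorus (P₂O₅), potassium (K₂O), nitrogen constraints are tight.
So muriate of potash = 0.95 kg, urea = 1.089 kg, rock phosphate = 3.129 kg.
Total cost: 0.6·0.95 + 0.92·1.089 + 0.36·3.129 = 2.6983.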